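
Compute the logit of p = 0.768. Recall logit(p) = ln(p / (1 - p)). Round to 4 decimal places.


The odds are p/(1-p) = 0.768 / 0.232 = 3.3103.
logit(p) = ln(3.3103) = 1.1971.

1.1971


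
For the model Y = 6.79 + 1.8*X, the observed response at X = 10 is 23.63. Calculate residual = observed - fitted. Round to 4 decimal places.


Fitted value at X = 10 is yhat = 6.79 + 1.8*10 = 24.7900.
Residual = 23.63 - 24.7900 = -1.1600.

-1.1600


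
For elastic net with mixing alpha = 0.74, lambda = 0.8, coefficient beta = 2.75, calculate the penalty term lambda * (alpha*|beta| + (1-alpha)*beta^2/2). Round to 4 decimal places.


alpha * |beta| = 0.74 * 2.75 = 2.0350.
(1-alpha) * beta^2/2 = 0.26 * 7.5625/2 = 0.9831.
Total = 0.8 * (2.0350 + 0.9831) = 2.4145.

2.4145


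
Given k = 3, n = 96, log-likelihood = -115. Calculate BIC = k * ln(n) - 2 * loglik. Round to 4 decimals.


Compute k*ln(n) = 3*ln(96) = 3*4.564348 = 13.693044.
Then -2*loglik = 230.
BIC = 13.693044 + 230 = 243.693044, which rounds to 243.6930.

243.6930


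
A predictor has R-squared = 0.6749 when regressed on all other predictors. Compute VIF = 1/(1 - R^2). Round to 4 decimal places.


Using VIF = 1/(1 - R^2_j):
1 - 0.6749 = 0.3251.
VIF = 3.0760.

3.0760


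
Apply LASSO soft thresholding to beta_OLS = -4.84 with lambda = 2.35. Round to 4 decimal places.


Absolute value: |-4.84| = 4.84.
Compare to lambda = 2.35.
Since |beta| > lambda, coefficient = sign(beta)*(|beta| - lambda) = -2.4900.

-2.4900


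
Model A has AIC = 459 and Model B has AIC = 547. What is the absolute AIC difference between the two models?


Compute |459 - 547| = 88.
Model A has the smaller AIC.

88


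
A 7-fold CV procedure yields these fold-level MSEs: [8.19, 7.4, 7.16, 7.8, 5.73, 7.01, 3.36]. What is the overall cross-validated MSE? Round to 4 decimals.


Add all fold MSEs: 46.6500.
Divide by k = 7: 46.6500/7 = 6.6643.

6.6643


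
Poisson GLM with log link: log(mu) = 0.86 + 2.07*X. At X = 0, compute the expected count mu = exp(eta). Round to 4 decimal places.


eta = 0.86 + 2.07 * 0 = 0.8600.
mu = exp(0.8600) = 2.3632.

2.3632


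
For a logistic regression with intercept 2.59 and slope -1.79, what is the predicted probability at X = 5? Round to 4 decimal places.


Linear predictor: z = 2.59 + -1.79 * 5 = -6.3600.
P = 1/(1 + exp(6.3600)) = 1/(1 + 578.2464) = 0.0017.

0.0017


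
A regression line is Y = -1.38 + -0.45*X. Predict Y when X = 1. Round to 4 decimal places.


Substitute X = 1 into the equation:
Y = -1.38 + -0.45 * 1 = -1.38 + -0.4500 = -1.8300.

-1.8300


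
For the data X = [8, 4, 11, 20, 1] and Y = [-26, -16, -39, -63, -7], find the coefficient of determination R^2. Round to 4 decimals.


After computing the OLS fit (b0=-4.0130, b1=-2.9758):
SSres = 8.6741, SStot = 1910.8000.
R^2 = 1 - 8.6741/1910.8000 = 0.9955.

0.9955


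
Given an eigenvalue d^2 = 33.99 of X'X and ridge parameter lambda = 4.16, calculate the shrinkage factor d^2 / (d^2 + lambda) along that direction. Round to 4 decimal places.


Compute the denominator: 33.99 + 4.16 = 38.1500.
Shrinkage factor = 33.99 / 38.1500 = 0.8910.

0.8910


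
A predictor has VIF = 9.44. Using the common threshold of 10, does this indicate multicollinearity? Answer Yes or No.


Compare VIF = 9.44 to the threshold of 10.
9.44 < 10, so the answer is No.

No


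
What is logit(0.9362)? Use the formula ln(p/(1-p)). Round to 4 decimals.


1 - p = 0.0638.
p/(1-p) = 14.6740.
logit = ln(14.6740) = 2.6861.

2.6861


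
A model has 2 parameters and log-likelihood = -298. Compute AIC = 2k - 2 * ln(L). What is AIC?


AIC = 2*2 - 2*(-298).
= 4 + 596 = 600.

600


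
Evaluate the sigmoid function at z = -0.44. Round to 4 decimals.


Compute exp(0.4400) = 1.5527.
Sigmoid = 1 / (1 + 1.5527) = 1 / 2.5527 = 0.3917.

0.3917


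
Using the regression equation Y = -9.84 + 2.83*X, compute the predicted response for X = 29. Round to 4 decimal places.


Plug X = 29 into Y = -9.84 + 2.83*X:
Y = -9.84 + 82.0700 = 72.2300.

72.2300


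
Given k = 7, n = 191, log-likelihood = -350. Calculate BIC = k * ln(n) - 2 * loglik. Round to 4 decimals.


Compute k*ln(n) = 7*ln(191) = 7*5.252273 = 36.765911.
Then -2*loglik = 700.
BIC = 36.765911 + 700 = 736.765911, which rounds to 736.7659.

736.7659


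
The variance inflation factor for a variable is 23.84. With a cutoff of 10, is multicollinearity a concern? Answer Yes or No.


Compare VIF = 23.84 to the threshold of 10.
23.84 >= 10, so the answer is Yes.

Yes


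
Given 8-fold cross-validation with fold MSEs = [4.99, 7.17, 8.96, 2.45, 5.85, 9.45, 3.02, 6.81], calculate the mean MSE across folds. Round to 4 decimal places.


Add all fold MSEs: 48.7000.
Divide by k = 8: 48.7000/8 = 6.0875.

6.0875


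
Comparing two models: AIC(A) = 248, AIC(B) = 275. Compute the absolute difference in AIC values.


|AIC_A - AIC_B| = |248 - 275| = 27.
Model A is preferred (lower AIC).

27


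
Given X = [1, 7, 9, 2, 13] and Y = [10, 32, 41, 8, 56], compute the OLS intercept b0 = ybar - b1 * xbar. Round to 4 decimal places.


First find the slope: b1 = 4.0948.
Means: xbar = 6.4000, ybar = 29.4000.
b0 = ybar - b1 * xbar = 29.4000 - 4.0948 * 6.4000 = 3.1935.

3.1935


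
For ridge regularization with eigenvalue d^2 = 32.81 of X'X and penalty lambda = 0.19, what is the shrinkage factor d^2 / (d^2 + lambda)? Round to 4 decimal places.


d^2 + lambda = 32.81 + 0.19 = 33.0000.
Shrinkage factor = 32.81/33.0000 = 0.9942.

0.9942


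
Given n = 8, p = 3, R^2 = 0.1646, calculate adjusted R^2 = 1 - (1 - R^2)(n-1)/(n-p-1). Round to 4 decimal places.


Plug in: Adj R^2 = 1 - (1 - 0.1646) * 7/4.
= 1 - 0.8354 * 7/4
= 1 - 5.8478 / 4
= 1 - 1.4620 = -0.4620.

-0.4620


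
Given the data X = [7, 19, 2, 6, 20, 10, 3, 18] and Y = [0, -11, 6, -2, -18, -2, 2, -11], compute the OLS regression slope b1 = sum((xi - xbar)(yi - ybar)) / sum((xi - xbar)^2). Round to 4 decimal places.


First compute the means: xbar = 10.6250, ybar = -4.5000.
Then S_xx = sum((xi - xbar)^2) = 379.8750.
S_xy = sum((xi - xbar)(yi - ybar)) = -398.5000.
b1 = S_xy / S_xx = -398.5000 / 379.8750 = -1.0490.

-1.0490


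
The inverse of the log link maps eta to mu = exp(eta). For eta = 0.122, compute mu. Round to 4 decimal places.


Apply the inverse link:
mu = e^0.122 = 1.1298.

1.1298


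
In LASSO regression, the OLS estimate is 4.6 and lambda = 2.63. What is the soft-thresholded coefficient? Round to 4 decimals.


|beta_OLS| = 4.6.
lambda = 2.63.
Since |beta| > lambda, coefficient = sign(beta)*(|beta| - lambda) = 1.9700.
Result = 1.9700.

1.9700


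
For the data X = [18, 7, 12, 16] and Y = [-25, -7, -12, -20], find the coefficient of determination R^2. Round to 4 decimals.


Fit the OLS line: b0 = 5.5371, b1 = -1.6254.
SSres = 7.0742.
SStot = 194.0000.
R^2 = 1 - 7.0742/194.0000 = 0.9635.

0.9635


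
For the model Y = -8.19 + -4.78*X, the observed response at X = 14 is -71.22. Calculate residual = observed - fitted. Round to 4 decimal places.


Fitted value at X = 14 is yhat = -8.19 + -4.78*14 = -75.1100.
Residual = -71.22 - -75.1100 = 3.8900.

3.8900


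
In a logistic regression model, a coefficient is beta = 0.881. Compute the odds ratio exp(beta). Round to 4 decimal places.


The odds ratio is computed as:
OR = e^(0.881) = 2.4133.

2.4133


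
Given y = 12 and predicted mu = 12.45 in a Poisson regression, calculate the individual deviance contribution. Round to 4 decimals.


First: ln(12/12.45) = -0.036814.
Then: 12 * -0.036814 = -0.441768.
y - mu = 12 - 12.45 = -0.45.
D = 2(-0.441768 - -0.45) = 0.016464, which rounds to 0.0165.

0.0165


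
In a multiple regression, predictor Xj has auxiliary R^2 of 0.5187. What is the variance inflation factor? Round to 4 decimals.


Using VIF = 1/(1 - R^2_j):
1 - 0.5187 = 0.4813.
VIF = 2.0777.

2.0777


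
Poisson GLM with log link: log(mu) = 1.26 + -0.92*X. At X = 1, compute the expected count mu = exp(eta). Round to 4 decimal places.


eta = 1.26 + -0.92 * 1 = 0.3400.
mu = exp(0.3400) = 1.4049.

1.4049


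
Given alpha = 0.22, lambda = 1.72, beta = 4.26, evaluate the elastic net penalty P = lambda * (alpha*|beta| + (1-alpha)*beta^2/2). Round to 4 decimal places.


L1 component = 0.22 * |4.26| = 0.9372.
L2 component = 0.78 * 4.26^2 / 2 = 7.0776.
Penalty = 1.72 * (0.9372 + 7.0776) = 1.72 * 8.0148 = 13.7854.

13.7854


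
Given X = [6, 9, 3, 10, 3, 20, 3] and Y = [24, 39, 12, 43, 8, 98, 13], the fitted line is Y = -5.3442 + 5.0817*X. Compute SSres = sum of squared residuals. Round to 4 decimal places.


Predicted values from Y = -5.3442 + 5.0817*X.
Residuals: [-1.1460, -1.3911, 2.0991, -2.4728, -1.9009, 1.7102, 3.0991].
SSres = 29.9121.

29.9121


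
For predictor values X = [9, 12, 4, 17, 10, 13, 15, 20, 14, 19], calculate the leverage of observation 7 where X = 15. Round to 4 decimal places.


Mean of X: xbar = 13.3000.
SXX = 212.1000.
For X = 15: h = 1/10 + (15 - 13.3000)^2/212.1000 = 0.1136.

0.1136


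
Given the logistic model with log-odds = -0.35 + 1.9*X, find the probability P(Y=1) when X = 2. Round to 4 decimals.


z = -0.35 + 1.9 * 2 = 3.4500.
Sigmoid: P = 1 / (1 + exp(-3.4500)) = 0.9692.

0.9692


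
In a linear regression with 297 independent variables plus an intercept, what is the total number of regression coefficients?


Each predictor gets one coefficient, plus one intercept.
Total parameters = 297 + 1 = 298.

298


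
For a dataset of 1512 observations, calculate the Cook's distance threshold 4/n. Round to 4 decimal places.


Using the rule of thumb:
Threshold = 4 / 1512 = 0.0026.

0.0026


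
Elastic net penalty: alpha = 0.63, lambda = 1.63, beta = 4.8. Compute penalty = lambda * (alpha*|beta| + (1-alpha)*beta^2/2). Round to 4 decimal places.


L1 component = 0.63 * |4.8| = 3.0240.
L2 component = 0.37 * 4.8^2 / 2 = 4.2624.
Penalty = 1.63 * (3.0240 + 4.2624) = 1.63 * 7.2864 = 11.8768.

11.8768


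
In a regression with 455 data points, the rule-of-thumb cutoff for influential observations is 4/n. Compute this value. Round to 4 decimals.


Cook's distance cutoff = 4/n = 4/455.
= 0.0088.

0.0088


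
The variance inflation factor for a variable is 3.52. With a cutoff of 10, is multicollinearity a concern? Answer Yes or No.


The threshold is 10.
VIF = 3.52 is < 10.
Multicollinearity indication: No.

No


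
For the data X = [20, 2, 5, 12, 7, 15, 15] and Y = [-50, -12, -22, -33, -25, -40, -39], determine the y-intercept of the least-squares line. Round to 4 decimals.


The slope is b1 = -1.9873.
Sample means are xbar = 10.8571 and ybar = -31.5714.
Intercept: b0 = -31.5714 - (-1.9873)(10.8571) = -9.9954.

-9.9954


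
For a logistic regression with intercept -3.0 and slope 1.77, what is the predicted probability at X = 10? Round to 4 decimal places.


Linear predictor: z = -3.0 + 1.77 * 10 = 14.7000.
P = 1/(1 + exp(-14.7000)) = 1/(1 + 0.0000) = 1.0000.

1.0000


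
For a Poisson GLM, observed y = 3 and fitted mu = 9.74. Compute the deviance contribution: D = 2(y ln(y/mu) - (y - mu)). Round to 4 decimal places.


y/mu = 3/9.74 = 0.308008 (approx.), and ln(3/9.74) = -1.177629.
y * ln(y/mu) = 3 * -1.177629 = -3.532887.
y - mu = -6.74.
D = 2 * (-3.532887 - -6.74) = 6.414226, which rounds to 6.4142.

6.4142


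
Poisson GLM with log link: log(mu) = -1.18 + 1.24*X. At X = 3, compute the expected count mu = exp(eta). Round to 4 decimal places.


Linear predictor: eta = -1.18 + (1.24)(3) = 2.5400.
Expected count: mu = exp(2.5400) = 12.6797.

12.6797


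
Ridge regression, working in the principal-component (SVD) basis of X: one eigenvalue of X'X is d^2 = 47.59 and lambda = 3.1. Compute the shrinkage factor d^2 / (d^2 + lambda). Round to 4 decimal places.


d^2 + lambda = 47.59 + 3.1 = 50.6900.
Shrinkage factor = 47.59/50.6900 = 0.9388.

0.9388


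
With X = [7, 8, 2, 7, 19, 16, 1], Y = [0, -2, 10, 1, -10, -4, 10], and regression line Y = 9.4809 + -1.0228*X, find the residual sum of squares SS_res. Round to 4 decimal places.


Predicted values from Y = 9.4809 + -1.0228*X.
Residuals: [-2.3213, -3.2985, 2.5647, -1.3213, -0.0477, 2.8839, 1.5419].
SSres = 35.2887.

35.2887


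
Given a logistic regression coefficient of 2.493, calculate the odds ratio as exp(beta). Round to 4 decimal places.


exp(2.493) = 12.0975.
So the odds ratio is 12.0975.

12.0975


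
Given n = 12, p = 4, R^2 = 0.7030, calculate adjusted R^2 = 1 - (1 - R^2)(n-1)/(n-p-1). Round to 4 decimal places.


Plug in: Adj R^2 = 1 - (1 - 0.7030) * 11/7.
= 1 - 0.2970 * 11/7
= 1 - 3.2670 / 7
= 1 - 0.4667 = 0.5333.

0.5333


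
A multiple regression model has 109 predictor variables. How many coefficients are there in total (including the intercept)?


Including the intercept, the model has 109 predictor coefficients + 1 intercept.
Total = 110.

110


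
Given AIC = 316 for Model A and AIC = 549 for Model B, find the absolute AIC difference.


|AIC_A - AIC_B| = |316 - 549| = 233.
Model A is preferred (lower AIC).

233


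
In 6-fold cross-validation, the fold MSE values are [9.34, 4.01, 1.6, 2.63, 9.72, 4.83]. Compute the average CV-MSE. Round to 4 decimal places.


Total MSE across folds = 32.1300.
CV-MSE = 32.1300/6 = 5.3550.

5.3550


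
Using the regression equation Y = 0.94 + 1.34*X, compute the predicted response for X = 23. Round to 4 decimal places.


Plug X = 23 into Y = 0.94 + 1.34*X:
Y = 0.94 + 30.8200 = 31.7600.

31.7600


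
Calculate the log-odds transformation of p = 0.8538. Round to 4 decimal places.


The odds are p/(1-p) = 0.8538 / 0.1462 = 5.8399.
logit(p) = ln(5.8399) = 1.7647.

1.7647


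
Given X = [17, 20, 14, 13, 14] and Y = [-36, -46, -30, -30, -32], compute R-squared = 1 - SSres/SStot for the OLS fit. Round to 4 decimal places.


Fit the OLS line: b0 = 0.7229, b1 = -2.2771.
SSres = 8.6506.
SStot = 180.8000.
R^2 = 1 - 8.6506/180.8000 = 0.9522.

0.9522


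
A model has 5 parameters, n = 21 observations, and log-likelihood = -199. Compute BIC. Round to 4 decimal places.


ln(21) = 3.044522.
k * ln(n) = 5 * 3.044522 = 15.222610.
-2L = 398.
BIC = 15.222610 + 398 = 413.222610, which rounds to 413.2226.

413.2226


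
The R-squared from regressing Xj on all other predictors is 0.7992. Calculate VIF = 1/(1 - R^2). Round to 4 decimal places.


Denominator: 1 - 0.7992 = 0.2008.
VIF = 1 / 0.2008 = 4.9801.

4.9801


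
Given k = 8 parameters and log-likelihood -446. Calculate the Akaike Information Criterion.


AIC = 2k - 2*loglik = 2(8) - 2(-446).
= 16 + 892 = 908.

908


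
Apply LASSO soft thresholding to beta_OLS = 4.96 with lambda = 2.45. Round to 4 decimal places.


|beta_OLS| = 4.96.
lambda = 2.45.
Since |beta| > lambda, coefficient = sign(beta)*(|beta| - lambda) = 2.5100.
Result = 2.5100.

2.5100


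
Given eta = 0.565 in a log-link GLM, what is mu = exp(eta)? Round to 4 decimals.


mu = exp(eta) = exp(0.565).
= 1.7594.

1.7594


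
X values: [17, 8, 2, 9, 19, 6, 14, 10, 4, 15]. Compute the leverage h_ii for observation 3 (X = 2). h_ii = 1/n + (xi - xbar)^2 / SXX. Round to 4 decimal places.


Compute xbar = 10.4000 with n = 10 observations.
SXX = 290.4000.
Leverage = 1/10 + (2 - 10.4000)^2/290.4000 = 0.3430.

0.3430


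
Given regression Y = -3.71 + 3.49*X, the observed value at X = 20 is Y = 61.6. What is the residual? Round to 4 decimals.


Fitted value at X = 20 is yhat = -3.71 + 3.49*20 = 66.0900.
Residual = 61.6 - 66.0900 = -4.4900.

-4.4900


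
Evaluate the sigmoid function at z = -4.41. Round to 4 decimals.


Compute exp(4.4100) = 82.2695.
Sigmoid = 1 / (1 + 82.2695) = 1 / 83.2695 = 0.0120.

0.0120


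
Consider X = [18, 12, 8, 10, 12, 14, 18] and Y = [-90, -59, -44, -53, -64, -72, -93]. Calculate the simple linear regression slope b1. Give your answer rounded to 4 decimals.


First compute the means: xbar = 13.1429, ybar = -67.8571.
Then S_xx = sum((xi - xbar)^2) = 86.8571.
S_xy = sum((xi - xbar)(yi - ybar)) = -417.1429.
b1 = S_xy / S_xx = -417.1429 / 86.8571 = -4.8026.

-4.8026


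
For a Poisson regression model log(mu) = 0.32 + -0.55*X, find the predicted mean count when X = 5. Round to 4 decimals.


Compute eta = 0.32 + -0.55 * 5 = -2.4300.
Apply inverse link: mu = e^-2.4300 = 0.0880.

0.0880


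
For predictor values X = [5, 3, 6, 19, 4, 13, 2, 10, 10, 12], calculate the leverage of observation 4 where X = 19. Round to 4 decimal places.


Mean of X: xbar = 8.4000.
SXX = 258.4000.
For X = 19: h = 1/10 + (19 - 8.4000)^2/258.4000 = 0.5348.

0.5348


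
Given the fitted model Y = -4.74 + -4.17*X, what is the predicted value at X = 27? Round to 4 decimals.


Substitute X = 27 into the equation:
Y = -4.74 + -4.17 * 27 = -4.74 + -112.5900 = -117.3300.

-117.3300


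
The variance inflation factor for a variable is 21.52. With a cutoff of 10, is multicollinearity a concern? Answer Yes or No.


Compare VIF = 21.52 to the threshold of 10.
21.52 >= 10, so the answer is Yes.

Yes


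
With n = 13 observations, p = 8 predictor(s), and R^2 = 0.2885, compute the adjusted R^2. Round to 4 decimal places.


Plug in: Adj R^2 = 1 - (1 - 0.2885) * 12/4.
= 1 - 0.7115 * 12/4
= 1 - 8.5380 / 4
= 1 - 2.1345 = -1.1345.

-1.1345


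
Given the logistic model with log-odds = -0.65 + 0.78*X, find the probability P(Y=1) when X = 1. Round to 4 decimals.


z = -0.65 + 0.78 * 1 = 0.1300.
Sigmoid: P = 1 / (1 + exp(-0.1300)) = 0.5325.

0.5325


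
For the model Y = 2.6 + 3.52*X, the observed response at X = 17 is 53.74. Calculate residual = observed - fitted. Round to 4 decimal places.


Compute yhat = 2.6 + (3.52)(17) = 62.4400.
Residual = actual - predicted = 53.74 - 62.4400 = -8.7000.

-8.7000


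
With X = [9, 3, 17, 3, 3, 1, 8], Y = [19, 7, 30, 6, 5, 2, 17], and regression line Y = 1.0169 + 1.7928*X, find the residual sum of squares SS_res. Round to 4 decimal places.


Compute predicted values, then residuals = yi - yhat_i.
Residuals: [1.8479, 0.6047, -1.4945, -0.3953, -1.3953, -0.8097, 1.6407].
SSres = sum(residual^2) = 11.4646.

11.4646


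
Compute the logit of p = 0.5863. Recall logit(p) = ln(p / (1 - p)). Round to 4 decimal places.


Compute the odds: 0.5863/0.4137 = 1.4172.
Take the natural log: ln(1.4172) = 0.3487.

0.3487


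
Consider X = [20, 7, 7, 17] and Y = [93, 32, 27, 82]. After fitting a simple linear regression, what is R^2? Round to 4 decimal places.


The fitted line is Y = -5.2267 + 4.9982*X.
SSres = 20.7495, SStot = 3437.0000.
R^2 = 1 - SSres/SStot = 0.9940.

0.9940


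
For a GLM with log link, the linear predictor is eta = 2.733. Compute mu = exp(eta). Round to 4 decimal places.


Apply the inverse link:
mu = e^2.733 = 15.3790.

15.3790


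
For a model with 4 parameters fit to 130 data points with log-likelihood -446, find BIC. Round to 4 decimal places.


ln(130) = 4.867534.
k * ln(n) = 4 * 4.867534 = 19.470136.
-2L = 892.
BIC = 19.470136 + 892 = 911.470136, which rounds to 911.4701.

911.4701


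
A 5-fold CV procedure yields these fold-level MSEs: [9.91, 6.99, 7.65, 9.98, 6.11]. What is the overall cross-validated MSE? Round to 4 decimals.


Total MSE across folds = 40.6400.
CV-MSE = 40.6400/5 = 8.1280.

8.1280


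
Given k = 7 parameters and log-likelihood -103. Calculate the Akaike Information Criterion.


AIC = 2k - 2*loglik = 2(7) - 2(-103).
= 14 + 206 = 220.

220


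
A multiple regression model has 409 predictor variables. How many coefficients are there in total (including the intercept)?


Total coefficients = number of predictors + 1 (for the intercept).
= 409 + 1 = 410.

410


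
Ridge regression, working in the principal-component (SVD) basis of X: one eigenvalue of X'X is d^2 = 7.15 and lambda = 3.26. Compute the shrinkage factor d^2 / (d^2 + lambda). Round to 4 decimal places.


Denominator = d^2 + lambda = 7.15 + 3.26 = 10.4100.
Shrinkage = 7.15 / 10.4100 = 0.6868.

0.6868


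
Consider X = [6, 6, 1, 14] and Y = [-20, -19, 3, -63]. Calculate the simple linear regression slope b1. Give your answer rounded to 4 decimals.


Calculate xbar = 6.7500, ybar = -24.7500.
S_xx = 86.7500, S_xy = -444.7500.
Using b1 = S_xy / S_xx = -444.7500 / 86.7500, we get b1 = -5.1268.

-5.1268


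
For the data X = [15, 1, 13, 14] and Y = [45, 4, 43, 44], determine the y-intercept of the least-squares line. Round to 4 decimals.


Compute b1 = 3.0447 from the OLS formula.
With xbar = 10.7500 and ybar = 34.0000, the intercept is:
b0 = 34.0000 - 3.0447 * 10.7500 = 1.2699.

1.2699


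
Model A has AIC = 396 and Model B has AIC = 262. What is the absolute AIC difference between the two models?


Compute |396 - 262| = 134.
Model B has the smaller AIC.

134


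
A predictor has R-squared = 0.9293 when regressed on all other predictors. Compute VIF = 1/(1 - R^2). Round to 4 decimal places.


Denominator: 1 - 0.9293 = 0.0707.
VIF = 1 / 0.0707 = 14.1443.

14.1443


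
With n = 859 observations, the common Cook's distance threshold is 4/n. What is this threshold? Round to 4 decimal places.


Cook's distance cutoff = 4/n = 4/859.
= 0.0047.

0.0047


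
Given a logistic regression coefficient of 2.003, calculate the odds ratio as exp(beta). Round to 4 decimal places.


Odds ratio = exp(beta) = exp(2.003).
= 7.4113.

7.4113


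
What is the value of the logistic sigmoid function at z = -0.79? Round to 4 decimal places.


exp(0.7900) = 2.2034.
1 + exp(-z) = 3.2034.
sigmoid = 1/3.2034 = 0.3122.

0.3122


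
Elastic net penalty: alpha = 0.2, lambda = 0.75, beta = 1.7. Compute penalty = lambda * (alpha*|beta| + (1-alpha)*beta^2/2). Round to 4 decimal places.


Compute:
L1 = 0.2 * 1.7 = 0.3400.
L2 = 0.8 * 1.7^2 / 2 = 1.1560.
Penalty = 0.75 * (0.3400 + 1.1560) = 1.1220.

1.1220


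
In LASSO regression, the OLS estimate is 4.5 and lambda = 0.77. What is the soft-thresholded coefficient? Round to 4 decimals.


Check: |4.5| = 4.5 vs lambda = 0.77.
Since |beta| > lambda, coefficient = sign(beta)*(|beta| - lambda) = 3.7300.
Soft-thresholded coefficient = 3.7300.

3.7300


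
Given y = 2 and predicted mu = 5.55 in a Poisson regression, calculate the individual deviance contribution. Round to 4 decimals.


First: ln(2/5.55) = -1.020651.
Then: 2 * -1.020651 = -2.041302.
y - mu = 2 - 5.55 = -3.55.
D = 2(-2.041302 - -3.55) = 3.017396, which rounds to 3.0174.

3.0174


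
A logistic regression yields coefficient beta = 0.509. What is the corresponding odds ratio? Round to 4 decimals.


Odds ratio = exp(beta) = exp(0.509).
= 1.6636.

1.6636


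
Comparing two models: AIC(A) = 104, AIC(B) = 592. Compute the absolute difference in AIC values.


Compute |104 - 592| = 488.
Model A has the smaller AIC.

488


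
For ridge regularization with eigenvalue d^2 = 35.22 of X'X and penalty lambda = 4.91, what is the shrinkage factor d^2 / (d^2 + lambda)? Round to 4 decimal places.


Compute the denominator: 35.22 + 4.91 = 40.1300.
Shrinkage factor = 35.22 / 40.1300 = 0.8776.

0.8776


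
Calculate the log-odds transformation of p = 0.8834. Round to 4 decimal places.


The odds are p/(1-p) = 0.8834 / 0.1166 = 7.5763.
logit(p) = ln(7.5763) = 2.0250.

2.0250


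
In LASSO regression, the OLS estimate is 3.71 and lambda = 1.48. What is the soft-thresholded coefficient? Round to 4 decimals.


Check: |3.71| = 3.71 vs lambda = 1.48.
Since |beta| > lambda, coefficient = sign(beta)*(|beta| - lambda) = 2.2300.
Soft-thresholded coefficient = 2.2300.

2.2300


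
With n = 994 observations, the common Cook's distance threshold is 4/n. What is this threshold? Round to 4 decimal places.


Cook's distance cutoff = 4/n = 4/994.
= 0.0040.

0.0040


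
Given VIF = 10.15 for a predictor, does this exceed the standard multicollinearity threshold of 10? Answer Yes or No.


Compare VIF = 10.15 to the threshold of 10.
10.15 >= 10, so the answer is Yes.

Yes


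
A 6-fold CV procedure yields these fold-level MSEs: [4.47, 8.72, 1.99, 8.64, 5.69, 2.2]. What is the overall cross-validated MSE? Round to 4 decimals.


Total MSE across folds = 31.7100.
CV-MSE = 31.7100/6 = 5.2850.

5.2850


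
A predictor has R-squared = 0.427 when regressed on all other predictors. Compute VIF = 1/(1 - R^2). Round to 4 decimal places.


VIF = 1 / (1 - 0.427).
= 1 / 0.573 = 1.7452.

1.7452


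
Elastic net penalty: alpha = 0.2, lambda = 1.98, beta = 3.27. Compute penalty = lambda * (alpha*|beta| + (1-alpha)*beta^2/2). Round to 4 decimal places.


alpha * |beta| = 0.2 * 3.27 = 0.6540.
(1-alpha) * beta^2/2 = 0.8 * 10.6929/2 = 4.2772.
Total = 1.98 * (0.6540 + 4.2772) = 9.7637.

9.7637


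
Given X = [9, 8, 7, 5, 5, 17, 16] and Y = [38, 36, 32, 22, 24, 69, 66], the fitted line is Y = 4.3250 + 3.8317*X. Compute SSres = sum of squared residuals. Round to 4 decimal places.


Predicted values from Y = 4.3250 + 3.8317*X.
Residuals: [-0.8103, 1.0214, 0.8531, -1.4835, 0.5165, -0.4639, 0.3678].
SSres = 5.2456.

5.2456


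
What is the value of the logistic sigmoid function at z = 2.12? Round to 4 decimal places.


First, exp(-2.1200) = 0.1200.
Then sigma(z) = 1/(1 + 0.1200) = 0.8928.

0.8928


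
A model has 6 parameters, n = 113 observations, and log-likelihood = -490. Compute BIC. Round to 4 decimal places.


Compute k*ln(n) = 6*ln(113) = 6*4.727388 = 28.364328.
Then -2*loglik = 980.
BIC = 28.364328 + 980 = 1008.364328, which rounds to 1008.3643.

1008.3643


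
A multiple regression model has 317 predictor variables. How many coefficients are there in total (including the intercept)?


Total coefficients = number of predictors + 1 (for the intercept).
= 317 + 1 = 318.

318


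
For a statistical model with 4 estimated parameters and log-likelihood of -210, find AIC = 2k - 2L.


Compute:
2k = 2*4 = 8.
-2*loglik = -2*(-210) = 420.
AIC = 8 + 420 = 428.

428


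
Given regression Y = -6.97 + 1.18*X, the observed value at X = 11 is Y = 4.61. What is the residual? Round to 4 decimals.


Predicted = -6.97 + 1.18 * 11 = 6.0100.
Residual = 4.61 - 6.0100 = -1.4000.

-1.4000


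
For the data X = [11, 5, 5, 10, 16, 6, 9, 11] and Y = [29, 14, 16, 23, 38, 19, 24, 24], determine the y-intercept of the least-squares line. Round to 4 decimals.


First find the slope: b1 = 1.9684.
Means: xbar = 9.1250, ybar = 23.3750.
b0 = ybar - b1 * xbar = 23.3750 - 1.9684 * 9.1250 = 5.4134.

5.4134


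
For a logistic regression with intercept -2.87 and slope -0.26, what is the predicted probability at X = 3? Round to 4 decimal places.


Compute z = -2.87 + (-0.26)(3) = -3.6500.
exp(-z) = 38.4747.
P = 1/(1 + 38.4747) = 0.0253.

0.0253


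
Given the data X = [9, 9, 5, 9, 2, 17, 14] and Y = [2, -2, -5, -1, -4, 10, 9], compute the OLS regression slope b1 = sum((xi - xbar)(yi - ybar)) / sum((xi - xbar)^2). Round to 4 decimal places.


First compute the means: xbar = 9.2857, ybar = 1.2857.
Then S_xx = sum((xi - xbar)^2) = 153.4286.
S_xy = sum((xi - xbar)(yi - ybar)) = 170.4286.
b1 = S_xy / S_xx = 170.4286 / 153.4286 = 1.1108.

1.1108


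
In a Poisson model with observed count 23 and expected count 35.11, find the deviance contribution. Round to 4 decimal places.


Compute y*ln(y/mu) = 23*ln(23/35.11) = 23*-0.422992 = -9.728816.
y - mu = -12.11.
D = 2*(-9.728816 - (-12.11)) = 4.762368, which rounds to 4.7624.

4.7624


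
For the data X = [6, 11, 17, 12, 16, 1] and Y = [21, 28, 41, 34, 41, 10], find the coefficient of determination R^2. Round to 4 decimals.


The fitted line is Y = 8.3648 + 1.9811*X.
SSres = 10.7673, SStot = 738.8333.
R^2 = 1 - SSres/SStot = 0.9854.

0.9854


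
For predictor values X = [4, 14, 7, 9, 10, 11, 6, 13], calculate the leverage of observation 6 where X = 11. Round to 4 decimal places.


n = 8, xbar = 9.2500.
SXX = sum((xi - xbar)^2) = 83.5000.
h = 1/8 + (11 - 9.2500)^2 / 83.5000 = 0.1617.

0.1617


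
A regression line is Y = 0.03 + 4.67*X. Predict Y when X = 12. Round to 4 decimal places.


Predicted value:
Y = 0.03 + (4.67)(12) = 0.03 + 56.0400 = 56.0700.

56.0700


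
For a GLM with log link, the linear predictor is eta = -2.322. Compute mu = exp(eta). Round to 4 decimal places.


mu = exp(eta) = exp(-2.322).
= 0.0981.

0.0981


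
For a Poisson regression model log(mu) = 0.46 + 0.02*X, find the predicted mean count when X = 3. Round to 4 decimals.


Linear predictor: eta = 0.46 + (0.02)(3) = 0.5200.
Expected count: mu = exp(0.5200) = 1.6820.

1.6820


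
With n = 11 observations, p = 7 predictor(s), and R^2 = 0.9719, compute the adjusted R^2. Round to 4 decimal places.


Plug in: Adj R^2 = 1 - (1 - 0.9719) * 10/3.
= 1 - 0.0281 * 10/3
= 1 - 0.2810 / 3
= 1 - 0.0937 = 0.9063.

0.9063


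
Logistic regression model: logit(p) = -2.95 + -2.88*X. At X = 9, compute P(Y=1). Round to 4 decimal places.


Linear predictor: z = -2.95 + -2.88 * 9 = -28.8700.
P = 1/(1 + exp(28.8700)) = 1/(1 + 3452086683743.4707) = 0.0000.

0.0000


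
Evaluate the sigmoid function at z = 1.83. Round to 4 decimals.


Compute exp(-1.8300) = 0.1604.
Sigmoid = 1 / (1 + 0.1604) = 1 / 1.1604 = 0.8618.

0.8618


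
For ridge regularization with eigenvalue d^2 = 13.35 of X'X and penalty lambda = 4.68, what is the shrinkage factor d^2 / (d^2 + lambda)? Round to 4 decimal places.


Compute the denominator: 13.35 + 4.68 = 18.0300.
Shrinkage factor = 13.35 / 18.0300 = 0.7404.

0.7404


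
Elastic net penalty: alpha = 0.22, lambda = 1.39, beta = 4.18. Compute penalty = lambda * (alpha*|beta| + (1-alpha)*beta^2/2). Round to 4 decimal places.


Compute:
L1 = 0.22 * 4.18 = 0.9196.
L2 = 0.78 * 4.18^2 / 2 = 6.8142.
Penalty = 1.39 * (0.9196 + 6.8142) = 10.7500.

10.7500


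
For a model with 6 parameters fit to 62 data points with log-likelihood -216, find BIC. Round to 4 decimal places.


ln(62) = 4.127134.
k * ln(n) = 6 * 4.127134 = 24.762804.
-2L = 432.
BIC = 24.762804 + 432 = 456.762804, which rounds to 456.7628.

456.7628


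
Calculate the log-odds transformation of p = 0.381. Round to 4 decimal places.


1 - p = 0.619.
p/(1-p) = 0.6155.
logit = ln(0.6155) = -0.4853.

-0.4853


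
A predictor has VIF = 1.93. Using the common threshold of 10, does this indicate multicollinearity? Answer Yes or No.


Compare VIF = 1.93 to the threshold of 10.
1.93 < 10, so the answer is No.

No


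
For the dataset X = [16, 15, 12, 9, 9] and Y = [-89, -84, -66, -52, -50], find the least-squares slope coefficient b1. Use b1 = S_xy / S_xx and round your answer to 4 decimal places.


Calculate xbar = 12.2000, ybar = -68.2000.
S_xx = 42.8000, S_xy = -233.8000.
Using b1 = S_xy / S_xx = -233.8000 / 42.8000, we get b1 = -5.4626.

-5.4626


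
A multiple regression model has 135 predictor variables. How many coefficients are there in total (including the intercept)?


Each predictor gets one coefficient, plus one intercept.
Total parameters = 135 + 1 = 136.

136


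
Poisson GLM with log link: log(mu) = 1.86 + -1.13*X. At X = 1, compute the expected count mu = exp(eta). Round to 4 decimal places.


eta = 1.86 + -1.13 * 1 = 0.7300.
mu = exp(0.7300) = 2.0751.

2.0751


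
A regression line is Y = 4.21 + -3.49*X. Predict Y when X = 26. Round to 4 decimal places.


Plug X = 26 into Y = 4.21 + -3.49*X:
Y = 4.21 + -90.7400 = -86.5300.

-86.5300


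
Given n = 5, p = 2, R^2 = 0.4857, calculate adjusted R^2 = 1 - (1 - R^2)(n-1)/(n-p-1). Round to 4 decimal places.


Adjusted R^2 = 1 - (1 - R^2) * (n-1)/(n-p-1).
(1 - R^2) = 0.5143.
(n-1)/(n-p-1) = 4/2.
(1 - R^2) * (n-1) = 0.5143 * 4 = 2.0572.
Divide by (n-p-1): 2.0572 / 2 = 1.0286.
Adj R^2 = 1 - 1.0286 = -0.0286.

-0.0286


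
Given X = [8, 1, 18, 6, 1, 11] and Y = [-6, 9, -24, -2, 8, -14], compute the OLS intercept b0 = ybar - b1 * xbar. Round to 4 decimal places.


First find the slope: b1 = -1.9642.
Means: xbar = 7.5000, ybar = -4.8333.
b0 = ybar - b1 * xbar = -4.8333 - -1.9642 * 7.5000 = 9.8982.

9.8982


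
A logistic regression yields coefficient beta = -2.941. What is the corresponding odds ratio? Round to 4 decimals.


exp(-2.941) = 0.0528.
So the odds ratio is 0.0528.

0.0528


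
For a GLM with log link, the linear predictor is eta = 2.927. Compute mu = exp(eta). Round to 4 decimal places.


mu = exp(eta) = exp(2.927).
= 18.6715.

18.6715


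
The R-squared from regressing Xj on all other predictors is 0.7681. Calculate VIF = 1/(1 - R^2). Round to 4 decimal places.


Using VIF = 1/(1 - R^2_j):
1 - 0.7681 = 0.2319.
VIF = 4.3122.

4.3122


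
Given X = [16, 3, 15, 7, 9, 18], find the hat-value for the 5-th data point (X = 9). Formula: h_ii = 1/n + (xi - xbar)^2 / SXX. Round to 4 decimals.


Mean of X: xbar = 11.3333.
SXX = 173.3333.
For X = 9: h = 1/6 + (9 - 11.3333)^2/173.3333 = 0.1981.

0.1981


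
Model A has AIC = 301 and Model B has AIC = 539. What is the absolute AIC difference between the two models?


Compute |301 - 539| = 238.
Model A has the smaller AIC.

238


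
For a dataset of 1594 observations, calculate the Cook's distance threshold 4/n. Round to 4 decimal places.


Using the rule of thumb:
Threshold = 4 / 1594 = 0.0025.

0.0025


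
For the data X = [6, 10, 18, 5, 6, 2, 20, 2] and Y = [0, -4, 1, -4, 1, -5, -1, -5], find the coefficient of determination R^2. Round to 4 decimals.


After computing the OLS fit (b0=-3.9495, b1=0.2115):
SSres = 33.9356, SStot = 48.8750.
R^2 = 1 - 33.9356/48.8750 = 0.3057.

0.3057


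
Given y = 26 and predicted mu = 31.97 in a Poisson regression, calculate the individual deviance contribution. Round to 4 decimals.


First: ln(26/31.97) = -0.206701.
Then: 26 * -0.206701 = -5.374226.
y - mu = 26 - 31.97 = -5.97.
D = 2(-5.374226 - -5.97) = 1.191548, which rounds to 1.1915.

1.1915


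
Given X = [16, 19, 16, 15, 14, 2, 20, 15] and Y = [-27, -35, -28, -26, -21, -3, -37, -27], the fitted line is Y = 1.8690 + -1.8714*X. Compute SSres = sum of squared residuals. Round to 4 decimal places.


Compute predicted values, then residuals = yi - yhat_i.
Residuals: [1.0734, -1.3124, 0.0734, 0.2020, 3.3306, -1.1262, -1.4410, -0.7980].
SSres = sum(residual^2) = 17.9953.

17.9953


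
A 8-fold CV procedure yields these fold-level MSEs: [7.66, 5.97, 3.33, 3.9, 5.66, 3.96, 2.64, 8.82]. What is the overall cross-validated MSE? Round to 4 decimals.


Total MSE across folds = 41.9400.
CV-MSE = 41.9400/8 = 5.2425.

5.2425


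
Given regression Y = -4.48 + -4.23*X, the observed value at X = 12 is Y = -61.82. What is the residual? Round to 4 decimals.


Predicted = -4.48 + -4.23 * 12 = -55.2400.
Residual = -61.82 - -55.2400 = -6.5800.

-6.5800


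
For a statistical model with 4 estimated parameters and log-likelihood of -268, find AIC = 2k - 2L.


AIC = 2k - 2*loglik = 2(4) - 2(-268).
= 8 + 536 = 544.

544


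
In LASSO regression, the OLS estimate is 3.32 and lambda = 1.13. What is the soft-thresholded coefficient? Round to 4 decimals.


Check: |3.32| = 3.32 vs lambda = 1.13.
Since |beta| > lambda, coefficient = sign(beta)*(|beta| - lambda) = 2.1900.
Soft-thresholded coefficient = 2.1900.

2.1900


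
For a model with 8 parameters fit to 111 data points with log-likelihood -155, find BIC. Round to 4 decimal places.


Compute k*ln(n) = 8*ln(111) = 8*4.709530 = 37.676240.
Then -2*loglik = 310.
BIC = 37.676240 + 310 = 347.676240, which rounds to 347.6762.

347.6762


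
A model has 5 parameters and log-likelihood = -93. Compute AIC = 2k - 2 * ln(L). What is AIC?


AIC = 2*5 - 2*(-93).
= 10 + 186 = 196.

196


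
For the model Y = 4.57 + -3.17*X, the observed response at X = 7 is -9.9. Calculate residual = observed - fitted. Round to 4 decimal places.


Fitted value at X = 7 is yhat = 4.57 + -3.17*7 = -17.6200.
Residual = -9.9 - -17.6200 = 7.7200.

7.7200


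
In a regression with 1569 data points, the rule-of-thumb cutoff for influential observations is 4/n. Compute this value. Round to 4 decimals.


Cook's distance cutoff = 4/n = 4/1569.
= 0.0025.

0.0025


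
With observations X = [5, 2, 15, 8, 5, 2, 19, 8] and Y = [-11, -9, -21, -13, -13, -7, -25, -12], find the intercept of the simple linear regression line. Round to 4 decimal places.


The slope is b1 = -0.9769.
Sample means are xbar = 8.0000 and ybar = -13.8750.
Intercept: b0 = -13.8750 - (-0.9769)(8.0000) = -6.0596.

-6.0596


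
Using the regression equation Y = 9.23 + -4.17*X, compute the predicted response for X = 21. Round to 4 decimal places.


Predicted value:
Y = 9.23 + (-4.17)(21) = 9.23 + -87.5700 = -78.3400.

-78.3400


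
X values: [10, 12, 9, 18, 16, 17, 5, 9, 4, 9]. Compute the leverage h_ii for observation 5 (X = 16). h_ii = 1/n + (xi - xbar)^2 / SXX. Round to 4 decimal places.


Compute xbar = 10.9000 with n = 10 observations.
SXX = 208.9000.
Leverage = 1/10 + (16 - 10.9000)^2/208.9000 = 0.2245.

0.2245


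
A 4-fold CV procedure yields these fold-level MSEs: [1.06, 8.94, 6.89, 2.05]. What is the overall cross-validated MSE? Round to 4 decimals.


Sum of fold MSEs = 18.9400.
Average = 18.9400 / 4 = 4.7350.

4.7350


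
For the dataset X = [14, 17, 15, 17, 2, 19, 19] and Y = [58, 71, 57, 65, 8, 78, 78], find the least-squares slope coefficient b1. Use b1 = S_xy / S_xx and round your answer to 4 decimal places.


Calculate xbar = 14.7143, ybar = 59.2857.
S_xx = 209.4286, S_xy = 852.5714.
Using b1 = S_xy / S_xx = 852.5714 / 209.4286, we get b1 = 4.0709.

4.0709


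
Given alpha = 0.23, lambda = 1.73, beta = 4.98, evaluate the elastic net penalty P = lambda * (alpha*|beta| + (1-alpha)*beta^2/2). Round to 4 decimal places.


L1 component = 0.23 * |4.98| = 1.1454.
L2 component = 0.77 * 4.98^2 / 2 = 9.5482.
Penalty = 1.73 * (1.1454 + 9.5482) = 1.73 * 10.6936 = 18.4998.

18.4998


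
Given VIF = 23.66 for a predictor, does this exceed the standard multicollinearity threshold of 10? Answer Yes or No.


Compare VIF = 23.66 to the threshold of 10.
23.66 >= 10, so the answer is Yes.

Yes


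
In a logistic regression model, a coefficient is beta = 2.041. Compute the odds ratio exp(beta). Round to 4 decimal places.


exp(2.041) = 7.6983.
So the odds ratio is 7.6983.

7.6983


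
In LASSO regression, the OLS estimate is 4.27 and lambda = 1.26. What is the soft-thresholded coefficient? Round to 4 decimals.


Absolute value: |4.27| = 4.27.
Compare to lambda = 1.26.
Since |beta| > lambda, coefficient = sign(beta)*(|beta| - lambda) = 3.0100.

3.0100


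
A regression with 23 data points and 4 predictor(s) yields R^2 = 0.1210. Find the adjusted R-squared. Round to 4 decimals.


Adjusted R^2 = 1 - (1 - R^2) * (n-1)/(n-p-1).
(1 - R^2) = 0.8790.
(n-1)/(n-p-1) = 22/18.
(1 - R^2) * (n-1) = 0.8790 * 22 = 19.3380.
Divide by (n-p-1): 19.3380 / 18 = 1.0743.
Adj R^2 = 1 - 1.0743 = -0.0743.

-0.0743


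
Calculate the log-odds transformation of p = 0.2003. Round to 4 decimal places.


The odds are p/(1-p) = 0.2003 / 0.7997 = 0.2505.
logit(p) = ln(0.2505) = -1.3844.

-1.3844


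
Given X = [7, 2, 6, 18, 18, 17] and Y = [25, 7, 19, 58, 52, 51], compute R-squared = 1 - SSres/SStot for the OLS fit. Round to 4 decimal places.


Fit the OLS line: b0 = 2.1619, b1 = 2.9269.
SSres = 25.9687.
SStot = 2213.3333.
R^2 = 1 - 25.9687/2213.3333 = 0.9883.

0.9883


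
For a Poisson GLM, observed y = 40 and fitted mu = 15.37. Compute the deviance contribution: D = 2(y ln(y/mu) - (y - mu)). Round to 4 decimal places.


y/mu = 40/15.37 = 2.602472 (approx.), and ln(40/15.37) = 0.956462.
y * ln(y/mu) = 40 * 0.956462 = 38.258480.
y - mu = 24.63.
D = 2 * (38.258480 - 24.63) = 27.256960, which rounds to 27.2570.

27.2570


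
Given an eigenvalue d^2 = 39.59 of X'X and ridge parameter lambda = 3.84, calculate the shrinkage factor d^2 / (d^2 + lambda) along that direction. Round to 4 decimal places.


Denominator = d^2 + lambda = 39.59 + 3.84 = 43.4300.
Shrinkage = 39.59 / 43.4300 = 0.9116.

0.9116
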